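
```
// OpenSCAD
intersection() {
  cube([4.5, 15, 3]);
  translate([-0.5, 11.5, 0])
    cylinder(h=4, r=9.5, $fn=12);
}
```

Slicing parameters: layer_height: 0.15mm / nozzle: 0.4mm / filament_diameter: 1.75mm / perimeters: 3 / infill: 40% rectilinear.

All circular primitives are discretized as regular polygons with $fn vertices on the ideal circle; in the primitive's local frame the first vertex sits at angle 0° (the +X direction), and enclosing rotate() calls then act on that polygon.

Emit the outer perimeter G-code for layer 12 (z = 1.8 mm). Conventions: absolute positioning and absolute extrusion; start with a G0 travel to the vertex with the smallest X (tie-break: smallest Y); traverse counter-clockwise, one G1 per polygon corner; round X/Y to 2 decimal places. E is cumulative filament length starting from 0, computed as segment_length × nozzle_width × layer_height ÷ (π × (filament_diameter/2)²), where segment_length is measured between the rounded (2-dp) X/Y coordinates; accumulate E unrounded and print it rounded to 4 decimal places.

G0 X0.00 Y2.13 Z1.80
G1 X4.25 Y3.27 E0.1098
G1 X4.50 Y3.52 E0.1186
G1 X4.50 Y15.00 E0.4050
G1 X0.00 Y15.00 E0.5172
G1 X0.00 Y2.13 E0.8382

At z = 1.8 mm: the cube (footprint 4.5×15) is included at this height; the cylinder at (-0.5, 11.5): section is a regular 12-gon, circumradius r=9.5; Keeping only the common overlap: the r=9.5 cylinder at (-0.5, 11.5) partially overlaps the 4.5×15 cube; clipping to the common part keeps 55.16 mm² — 1 connected region. The outline is a single polygon with 5 vertices. Extrusion per mm of travel: 0.4 × 0.15 / (π × 0.875²) = 0.024945. Accumulating E over each segment gives final E = 0.8382.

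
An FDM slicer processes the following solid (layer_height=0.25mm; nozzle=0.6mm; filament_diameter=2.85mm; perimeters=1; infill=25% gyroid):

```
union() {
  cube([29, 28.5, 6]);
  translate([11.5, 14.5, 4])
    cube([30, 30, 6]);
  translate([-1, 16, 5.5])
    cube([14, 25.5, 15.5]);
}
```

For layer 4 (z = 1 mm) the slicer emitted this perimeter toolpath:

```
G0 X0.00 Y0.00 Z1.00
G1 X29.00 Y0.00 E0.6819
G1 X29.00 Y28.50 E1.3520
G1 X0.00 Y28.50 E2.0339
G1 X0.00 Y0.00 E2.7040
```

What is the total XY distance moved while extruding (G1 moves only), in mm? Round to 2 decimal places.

115.00 mm

Sum the Euclidean lengths of each G1 segment: total = 115.00 mm.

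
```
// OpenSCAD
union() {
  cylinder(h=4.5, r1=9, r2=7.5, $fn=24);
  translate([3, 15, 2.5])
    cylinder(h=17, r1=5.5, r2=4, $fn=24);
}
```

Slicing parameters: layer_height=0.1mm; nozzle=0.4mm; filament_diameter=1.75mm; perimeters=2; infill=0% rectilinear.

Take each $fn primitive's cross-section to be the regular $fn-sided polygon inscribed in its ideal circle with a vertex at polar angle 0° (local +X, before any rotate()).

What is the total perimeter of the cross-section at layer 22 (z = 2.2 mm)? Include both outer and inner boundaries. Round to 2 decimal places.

At z = 2.2 mm: the cone (r1=9→r2=7.5) has section circumradius 8.267 here — a regular 24-gon (perimeter = 2·24·8.267·sin(180°/24) = 51.79 mm); the cone at (3, 15) is absent (z outside [2.5, 19.5]); Taking the union: only the cone is present, so the union is just that shape — boundary = 51.79 mm. Overall, the cross-section is a single solid region. Total boundary length (outer) = 51.79 mm.

51.79 mm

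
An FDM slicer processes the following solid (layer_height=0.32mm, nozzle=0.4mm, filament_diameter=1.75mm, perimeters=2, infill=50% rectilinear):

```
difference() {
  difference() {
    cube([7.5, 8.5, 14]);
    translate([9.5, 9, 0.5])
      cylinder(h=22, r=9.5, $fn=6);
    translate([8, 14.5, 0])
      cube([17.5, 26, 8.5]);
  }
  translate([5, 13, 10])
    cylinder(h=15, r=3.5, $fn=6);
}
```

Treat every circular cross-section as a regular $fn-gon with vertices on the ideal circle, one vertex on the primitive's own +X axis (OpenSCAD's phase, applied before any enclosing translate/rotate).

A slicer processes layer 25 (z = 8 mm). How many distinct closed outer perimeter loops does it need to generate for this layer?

1

At z = 8 mm: the cube is present — its section is the full 7.5×8.5 rectangle; the r=9.5 cylinder at (9.5, 9) contributes a regular 6-gon of circumradius 9.5; the cube at (8, 14.5) (footprint 17.5×26) is included at this height; After the difference (first − rest): starting from the 7.5×8.5 cube, the r=9.5 cylinder at (9.5, 9) partially overlaps it — only the 38.49 mm² overlap (of its 234.48 mm²) is removed, clipping the outline; the 17.5×26 cube at (8, 14.5) misses the remaining region (no effect) — 1 connected region; the cylinder at (5, 13) does not reach this height (z outside [10, 25]); Subtracting the remaining from the first: none of the subtracted shapes is present at this height, so the result so far is unchanged — 1 connected region. The result has 1 disconnected region.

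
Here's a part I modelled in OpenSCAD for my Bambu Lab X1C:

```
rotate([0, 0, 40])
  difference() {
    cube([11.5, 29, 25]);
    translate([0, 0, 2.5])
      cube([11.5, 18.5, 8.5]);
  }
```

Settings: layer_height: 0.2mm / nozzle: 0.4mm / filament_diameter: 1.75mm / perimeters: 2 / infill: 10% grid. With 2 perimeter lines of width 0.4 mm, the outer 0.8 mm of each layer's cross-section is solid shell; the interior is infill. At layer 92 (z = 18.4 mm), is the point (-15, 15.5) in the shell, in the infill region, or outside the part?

At z = 18.4 mm: the cube (footprint 11.5×29) is included at this height; the cube is absent (z outside [2.5, 11]); Taking the first minus the rest: none of the subtracted shapes is present at this height, so the 11.5×29 cube is unchanged — 1 connected region; (whole slice rotated 40° about Z — lengths, areas and connectivity unchanged). Overall, the cross-section is a single solid region. Undo the 40° rotation: the query point maps to (-1.527, 21.516) in the un-rotated model frame. The nearest boundary edge runs (0.00, 29.00)→(0.00, 0.00); distance from the point to it = 1.53 mm. The point is not inside any of the regions above, so it lies outside the cross-section (1.53 mm from the nearest boundary).

outside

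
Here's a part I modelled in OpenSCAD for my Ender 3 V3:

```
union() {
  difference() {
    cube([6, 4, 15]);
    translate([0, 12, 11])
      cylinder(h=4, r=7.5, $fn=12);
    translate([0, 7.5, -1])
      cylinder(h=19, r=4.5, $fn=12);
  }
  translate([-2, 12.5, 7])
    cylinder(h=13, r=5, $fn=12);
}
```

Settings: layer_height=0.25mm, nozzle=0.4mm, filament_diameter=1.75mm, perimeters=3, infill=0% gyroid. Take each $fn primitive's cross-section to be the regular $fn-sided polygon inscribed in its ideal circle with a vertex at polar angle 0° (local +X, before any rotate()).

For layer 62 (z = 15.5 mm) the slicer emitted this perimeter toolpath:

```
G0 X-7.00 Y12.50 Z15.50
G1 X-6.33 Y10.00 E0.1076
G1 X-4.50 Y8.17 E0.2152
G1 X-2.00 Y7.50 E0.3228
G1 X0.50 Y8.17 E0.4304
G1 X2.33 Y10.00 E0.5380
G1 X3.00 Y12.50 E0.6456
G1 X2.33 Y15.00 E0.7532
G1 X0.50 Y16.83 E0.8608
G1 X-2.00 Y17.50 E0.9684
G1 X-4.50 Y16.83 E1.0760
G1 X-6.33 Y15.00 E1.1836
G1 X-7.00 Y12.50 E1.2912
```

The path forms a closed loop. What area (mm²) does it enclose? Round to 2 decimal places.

75.00 mm²

Apply the shoelace formula to the sequence of (X, Y) vertices; enclosed area = 75.00 mm².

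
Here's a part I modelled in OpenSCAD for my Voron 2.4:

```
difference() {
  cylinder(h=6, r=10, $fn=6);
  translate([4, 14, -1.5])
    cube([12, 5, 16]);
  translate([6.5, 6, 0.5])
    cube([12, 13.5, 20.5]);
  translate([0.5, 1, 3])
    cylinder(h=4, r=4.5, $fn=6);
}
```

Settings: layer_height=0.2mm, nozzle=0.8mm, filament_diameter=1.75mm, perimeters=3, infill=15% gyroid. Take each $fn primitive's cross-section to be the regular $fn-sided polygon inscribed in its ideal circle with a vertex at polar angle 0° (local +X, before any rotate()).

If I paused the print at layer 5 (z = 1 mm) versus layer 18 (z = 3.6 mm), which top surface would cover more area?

Layer 5 (z = 1): the r=10 cylinder gives a regular 6-gon of circumradius 10 (constant along its height) (area = (6/2)·10.000²·sin(360°/6) = 259.81 mm²); the 12×5 cube at (4, 14) contributes its full rectangle (area 60.00 mm²); the cube at (6.5, 6) is present — its section is the full 12×13.5 rectangle (area 162.00 mm²); the cylinder at (0.5, 1) does not reach this height (z outside [3, 7]); Subtracting the remaining from the first: starting from the r=10 cylinder (259.81 mm²), the 12×5 cube at (4, 14) misses the remaining region (no effect); the 12×13.5 cube at (6.5, 6) partially overlaps it — only the 0.00 mm² overlap (of its 162.00 mm²) is removed, clipping the outline — area = 259.81 mm². So its area = 259.81 mm². Layer 18 (z = 3.6): the cylinder: section is a regular 6-gon, circumradius r=10 (area = (6/2)·10.000²·sin(360°/6) = 259.81 mm²); the cube at (4, 14) is present — its section is the full 12×5 rectangle (area 60.00 mm²); the cube at (6.5, 6) (footprint 12×13.5) is included at this height (area 162.00 mm²); the r=4.5 cylinder at (0.5, 1) gives a regular 6-gon of circumradius 4.5 (constant along its height) (area = (6/2)·4.500²·sin(360°/6) = 52.61 mm²); Subtracting the remaining from the first: starting from the r=10 cylinder (259.81 mm²), the 12×5 cube at (4, 14) misses the remaining region (no effect); the 12×13.5 cube at (6.5, 6) partially overlaps it — only the 0.00 mm² overlap (of its 162.00 mm²) is removed, clipping the outline; the r=4.5 cylinder at (0.5, 1) lies wholly inside it (removes its full 52.61 mm² and its 27.00 mm outline becomes a hole wall) — area = 207.20 mm². So its area = 207.20 mm². Layer 5 is larger (259.81 vs 207.20 mm²).

layer 5 (z = 1 mm)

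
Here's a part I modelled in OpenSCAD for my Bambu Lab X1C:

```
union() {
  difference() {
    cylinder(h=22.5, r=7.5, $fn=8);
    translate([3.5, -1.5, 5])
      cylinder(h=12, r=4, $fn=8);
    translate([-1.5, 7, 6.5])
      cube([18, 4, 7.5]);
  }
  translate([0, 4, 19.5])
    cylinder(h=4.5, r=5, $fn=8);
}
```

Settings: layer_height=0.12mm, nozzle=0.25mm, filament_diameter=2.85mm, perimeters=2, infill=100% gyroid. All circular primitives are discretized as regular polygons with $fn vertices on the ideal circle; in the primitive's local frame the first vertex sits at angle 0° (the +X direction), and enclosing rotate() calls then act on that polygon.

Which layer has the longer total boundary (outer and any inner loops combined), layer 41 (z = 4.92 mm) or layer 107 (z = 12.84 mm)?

Layer 41 (z = 4.92): the r=7.5 cylinder gives a regular 8-gon of circumradius 7.5 (constant along its height) (perimeter = 2·8·7.500·sin(180°/8) = 45.92 mm); the cylinder at (3.5, -1.5) is not intersected at this z (z outside [5, 17]); the cube at (-1.5, 7) is absent (z outside [6.5, 14]); Taking the first minus the rest: none of the subtracted shapes is present at this height, so the r=7.5 cylinder is unchanged — boundary = 45.92 mm; the cylinder at (0, 4) does not reach this height (z outside [19.5, 24]); Combining (union): only that combined region is present, so the union is just that shape — boundary = 45.92 mm. So its perimeter = 45.92 mm. Layer 107 (z = 12.84): the r=7.5 cylinder contributes a regular 8-gon of circumradius 7.5 (perimeter = 2·8·7.500·sin(180°/8) = 45.92 mm); the cylinder at (3.5, -1.5): section is a regular 8-gon, circumradius r=4 (perimeter = 2·8·4.000·sin(180°/8) = 24.49 mm); the cube at (-1.5, 7) is present — its section is the full 18×4 rectangle (perimeter 44.00 mm); Taking the first minus the rest: starting from the r=7.5 cylinder, the r=4 cylinder at (3.5, -1.5) partially overlaps it — only the 43.17 mm² overlap (of its 45.25 mm²) is removed, clipping the outline; the 18×4 cube at (-1.5, 7) partially overlaps it — only the 0.60 mm² overlap (of its 72.00 mm²) is removed, clipping the outline — boundary = 61.32 mm; the cylinder at (0, 4) is not intersected at this z (z outside [19.5, 24]); Taking the union: only the result so far is present, so the union is just that shape — boundary = 61.32 mm. So its perimeter = 61.32 mm. Layer 107 is larger (61.32 vs 45.92 mm).

layer 107 (z = 12.84 mm)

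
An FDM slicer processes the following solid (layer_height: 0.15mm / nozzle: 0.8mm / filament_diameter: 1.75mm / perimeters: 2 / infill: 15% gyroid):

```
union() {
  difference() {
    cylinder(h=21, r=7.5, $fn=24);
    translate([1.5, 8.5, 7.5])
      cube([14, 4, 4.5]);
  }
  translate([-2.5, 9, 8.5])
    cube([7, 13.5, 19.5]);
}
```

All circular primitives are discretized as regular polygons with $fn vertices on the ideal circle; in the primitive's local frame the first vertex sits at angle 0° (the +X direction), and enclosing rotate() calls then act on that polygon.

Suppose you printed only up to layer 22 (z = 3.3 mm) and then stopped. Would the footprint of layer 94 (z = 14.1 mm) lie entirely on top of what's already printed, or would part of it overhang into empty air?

Compare the two slices. At z = 3.3: the r=7.5 cylinder contributes a regular 24-gon of circumradius 7.5 (area = (24/2)·7.500²·sin(360°/24) = 174.70 mm²); the cube at (1.5, 8.5) does not reach this height (z outside [7.5, 12]); After the difference (first − rest): none of the subtracted shapes is present at this height, so the r=7.5 cylinder is unchanged — area = 174.70 mm²; the cube at (-2.5, 9) is absent (z outside [8.5, 28]); Taking the union: only the result so far is present, so the union is just that shape — area = 174.70 mm². At z = 14.1: the r=7.5 cylinder contributes a regular 24-gon of circumradius 7.5 (area = (24/2)·7.500²·sin(360°/24) = 174.70 mm²); the cube at (1.5, 8.5) is absent (z outside [7.5, 12]); Taking the first minus the rest: none of the subtracted shapes is present at this height, so the r=7.5 cylinder is unchanged — area = 174.70 mm²; the 7×13.5 cube at (-2.5, 9) contributes its full rectangle (area 94.50 mm²); Combining (union): the 2 present regions are separate (no shared area or edge), so areas and boundary lengths simply add and each stays a separate island — area = 269.20 mm². Checking containment: at z = 14.1 the cross-section extends beyond the z = 3.3 cross-section by about 94.50 mm².

part overhangs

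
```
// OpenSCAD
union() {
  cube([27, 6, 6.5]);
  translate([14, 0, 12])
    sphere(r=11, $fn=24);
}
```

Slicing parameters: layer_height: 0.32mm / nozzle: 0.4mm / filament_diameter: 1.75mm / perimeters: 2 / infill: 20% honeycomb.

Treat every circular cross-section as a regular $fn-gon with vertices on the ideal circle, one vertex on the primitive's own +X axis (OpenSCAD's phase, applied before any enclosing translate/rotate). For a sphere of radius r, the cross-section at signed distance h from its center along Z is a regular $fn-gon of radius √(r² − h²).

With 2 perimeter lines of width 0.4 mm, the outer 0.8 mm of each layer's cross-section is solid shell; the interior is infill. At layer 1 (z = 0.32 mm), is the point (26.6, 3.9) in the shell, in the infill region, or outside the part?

At z = 0.32 mm: the 27×6 cube contributes its full rectangle; the sphere at (14, 0) is absent (|z−center|=11.680 > r=11); Taking the union: only the 27×6 cube is present, so the union is just that shape — 1 connected region. Overall, the cross-section is a single solid region. The nearest boundary edge runs (27.00, 0.00)→(27.00, 6.00); distance from the point to it = 0.40 mm. The point is inside the cross-section, 0.40 mm from the nearest boundary — within the 0.8 mm shell band (2 × 0.4).

shell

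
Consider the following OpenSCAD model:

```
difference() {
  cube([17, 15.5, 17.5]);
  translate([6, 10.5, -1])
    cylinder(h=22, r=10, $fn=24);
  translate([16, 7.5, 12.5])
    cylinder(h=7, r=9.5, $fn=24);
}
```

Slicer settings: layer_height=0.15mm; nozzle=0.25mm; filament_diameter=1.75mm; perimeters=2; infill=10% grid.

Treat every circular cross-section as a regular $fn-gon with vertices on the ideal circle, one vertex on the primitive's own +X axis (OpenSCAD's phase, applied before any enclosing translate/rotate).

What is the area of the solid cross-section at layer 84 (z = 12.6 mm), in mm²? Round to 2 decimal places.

At z = 12.6 mm: the 17×15.5 cube contributes its full rectangle (area 263.50 mm²); the cylinder at (6, 10.5): section is a regular 24-gon, circumradius r=10 (area = (24/2)·10.000²·sin(360°/24) = 310.58 mm²); the cylinder at (16, 7.5): section is a regular 24-gon, circumradius r=9.5 (area = (24/2)·9.500²·sin(360°/24) = 280.30 mm²); Taking the first minus the rest: starting from the 17×15.5 cube (263.50 mm²), the r=10 cylinder at (6, 10.5) partially overlaps it — only the 210.99 mm² overlap (of its 310.58 mm²) is removed, clipping the outline; the r=9.5 cylinder at (16, 7.5) partially overlaps it — only the 42.54 mm² overlap (of its 280.30 mm²) is removed, clipping the outline — area = 9.97 mm². Overall, the cross-section is a single solid region. Net area = 9.97 mm².

9.97 mm²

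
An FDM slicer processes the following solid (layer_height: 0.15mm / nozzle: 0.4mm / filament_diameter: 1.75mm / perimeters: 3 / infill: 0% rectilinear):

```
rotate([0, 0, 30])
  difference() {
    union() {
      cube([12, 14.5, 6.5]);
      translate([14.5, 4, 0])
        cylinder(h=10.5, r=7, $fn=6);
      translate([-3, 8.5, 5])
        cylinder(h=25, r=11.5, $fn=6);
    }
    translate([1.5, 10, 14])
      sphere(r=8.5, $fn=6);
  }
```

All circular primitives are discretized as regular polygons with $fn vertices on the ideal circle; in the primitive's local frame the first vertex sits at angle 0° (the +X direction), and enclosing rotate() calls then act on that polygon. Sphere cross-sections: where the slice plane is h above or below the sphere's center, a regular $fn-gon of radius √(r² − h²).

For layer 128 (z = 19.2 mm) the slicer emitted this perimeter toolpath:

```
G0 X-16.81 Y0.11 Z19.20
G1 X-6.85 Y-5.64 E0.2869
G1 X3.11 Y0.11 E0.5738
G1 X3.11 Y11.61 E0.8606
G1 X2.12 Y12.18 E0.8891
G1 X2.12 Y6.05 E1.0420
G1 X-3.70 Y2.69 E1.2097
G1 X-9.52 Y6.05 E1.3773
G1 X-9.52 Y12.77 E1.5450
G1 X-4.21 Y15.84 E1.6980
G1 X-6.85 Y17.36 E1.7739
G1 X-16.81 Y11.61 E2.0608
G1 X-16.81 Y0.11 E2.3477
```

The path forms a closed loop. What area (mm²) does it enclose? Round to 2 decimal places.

229.86 mm²

Apply the shoelace formula to the sequence of (X, Y) vertices; enclosed area = 229.86 mm².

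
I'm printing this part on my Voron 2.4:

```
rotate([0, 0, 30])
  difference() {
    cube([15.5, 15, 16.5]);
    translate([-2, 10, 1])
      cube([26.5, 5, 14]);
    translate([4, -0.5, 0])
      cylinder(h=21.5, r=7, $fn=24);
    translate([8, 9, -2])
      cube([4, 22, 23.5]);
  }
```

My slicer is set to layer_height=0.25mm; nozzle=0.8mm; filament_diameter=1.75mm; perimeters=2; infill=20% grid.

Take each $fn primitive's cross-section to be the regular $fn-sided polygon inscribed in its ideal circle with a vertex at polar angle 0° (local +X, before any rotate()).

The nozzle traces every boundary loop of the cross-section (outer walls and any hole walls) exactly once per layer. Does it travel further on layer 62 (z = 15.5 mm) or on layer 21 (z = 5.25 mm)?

layer 62 (z = 15.5 mm)

Layer 62 (z = 15.5): the 15.5×15 cube contributes its full rectangle (perimeter 61.00 mm); the cube at (-2, 10) is not intersected at this z (z outside [1, 15]); the cylinder at (4, -0.5): section is a regular 24-gon, circumradius r=7 (perimeter = 2·24·7.000·sin(180°/24) = 43.86 mm); the 4×22 cube at (8, 9) contributes its full rectangle (perimeter 52.00 mm); Subtracting the remaining from the first: starting from the 15.5×15 cube, the r=7 cylinder at (4, -0.5) partially overlaps it — only the 58.79 mm² overlap (of its 152.19 mm²) is removed, clipping the outline; the 4×22 cube at (8, 9) partially overlaps it — only the 24.00 mm² overlap (of its 88.00 mm²) is removed, clipping the outline — boundary = 71.63 mm; (whole slice rotated 30° about Z — lengths, areas and connectivity unchanged). So its perimeter = 71.63 mm. Layer 21 (z = 5.25): the cube is present — its section is the full 15.5×15 rectangle (perimeter 61.00 mm); the cube at (-2, 10) is present — its section is the full 26.5×5 rectangle (perimeter 63.00 mm); the cylinder at (4, -0.5): section is a regular 24-gon, circumradius r=7 (perimeter = 2·24·7.000·sin(180°/24) = 43.86 mm); the cube at (8, 9) (footprint 4×22) is included at this height (perimeter 52.00 mm); After the difference (first − rest): starting from the 15.5×15 cube, the 26.5×5 cube at (-2, 10) partially overlaps it — only the 77.50 mm² overlap (of its 132.50 mm²) is removed, clipping the outline; the r=7 cylinder at (4, -0.5) partially overlaps it — only the 58.79 mm² overlap (of its 152.19 mm²) is removed, clipping the outline; the 4×22 cube at (8, 9) partially overlaps it — only the 4.00 mm² overlap (of its 88.00 mm²) is removed, clipping the outline — boundary = 51.63 mm; (whole slice rotated 30° about Z — lengths, areas and connectivity unchanged). So its perimeter = 51.63 mm. Layer 62 is larger (71.63 vs 51.63 mm).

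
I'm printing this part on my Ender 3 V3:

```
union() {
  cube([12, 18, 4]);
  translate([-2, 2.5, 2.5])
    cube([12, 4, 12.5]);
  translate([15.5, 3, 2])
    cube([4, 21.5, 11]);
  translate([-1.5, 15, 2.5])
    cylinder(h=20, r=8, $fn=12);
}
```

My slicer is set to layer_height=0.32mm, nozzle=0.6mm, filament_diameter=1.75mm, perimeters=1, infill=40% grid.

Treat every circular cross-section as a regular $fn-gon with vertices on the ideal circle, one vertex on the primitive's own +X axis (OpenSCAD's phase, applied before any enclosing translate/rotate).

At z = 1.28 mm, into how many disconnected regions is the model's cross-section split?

At z = 1.28 mm: the cube is present — its section is the full 12×18 rectangle; the cube at (-2, 2.5) does not reach this height (z outside [2.5, 15]); the cube at (15.5, 3) is not intersected at this z (z outside [2, 13]); the cylinder at (-1.5, 15) does not reach this height (z outside [2.5, 22.5]); Combining (union): only the 12×18 cube is present, so the union is just that shape — 1 connected region. The result has 1 disconnected region.

1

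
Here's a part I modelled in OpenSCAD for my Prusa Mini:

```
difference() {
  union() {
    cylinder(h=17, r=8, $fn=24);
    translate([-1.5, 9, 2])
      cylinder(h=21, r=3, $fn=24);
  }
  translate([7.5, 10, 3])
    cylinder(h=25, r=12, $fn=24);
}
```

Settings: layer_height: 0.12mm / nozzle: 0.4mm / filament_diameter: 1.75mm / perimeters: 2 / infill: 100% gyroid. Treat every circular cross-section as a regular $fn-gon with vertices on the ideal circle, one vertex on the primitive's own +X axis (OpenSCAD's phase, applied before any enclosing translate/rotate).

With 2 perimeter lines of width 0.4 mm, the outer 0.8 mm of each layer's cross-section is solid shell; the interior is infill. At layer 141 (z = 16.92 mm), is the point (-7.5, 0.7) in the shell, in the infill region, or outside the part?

shell

At z = 16.92 mm: the r=8 cylinder gives a regular 24-gon of circumradius 8 (constant along its height); the cylinder at (-1.5, 9): section is a regular 24-gon, circumradius r=3; Combining (union): the regions partially overlap (shared area 6.39 mm²), so overlapping operands fuse into one piece — 1 connected region; the r=12 cylinder at (7.5, 10) gives a regular 24-gon of circumradius 12 (constant along its height); Taking the first minus the rest: starting from that combined region, the r=12 cylinder at (7.5, 10) partially overlaps it — only the 98.14 mm² overlap (of its 447.24 mm²) is removed, clipping the outline — 2 connected regions. Overall, the cross-section has 2 separate islands. The nearest boundary edge runs (-8.00, 0.00)→(-7.73, 2.07); distance from the point to it = 0.40 mm. (Shell/infill is judged within the island containing the point — the largest one.) The point is inside the cross-section, 0.40 mm from the nearest boundary — within the 0.8 mm shell band (2 × 0.4).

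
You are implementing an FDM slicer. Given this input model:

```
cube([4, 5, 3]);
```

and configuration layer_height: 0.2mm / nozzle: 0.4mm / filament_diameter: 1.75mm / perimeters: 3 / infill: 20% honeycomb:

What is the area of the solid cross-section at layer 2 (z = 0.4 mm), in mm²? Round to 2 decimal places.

At z = 0.4 mm: the cube (footprint 4×5) is included at this height (area 20.00 mm²). Overall, the cross-section is a single solid region. Net area = 20.00 mm².

20.00 mm²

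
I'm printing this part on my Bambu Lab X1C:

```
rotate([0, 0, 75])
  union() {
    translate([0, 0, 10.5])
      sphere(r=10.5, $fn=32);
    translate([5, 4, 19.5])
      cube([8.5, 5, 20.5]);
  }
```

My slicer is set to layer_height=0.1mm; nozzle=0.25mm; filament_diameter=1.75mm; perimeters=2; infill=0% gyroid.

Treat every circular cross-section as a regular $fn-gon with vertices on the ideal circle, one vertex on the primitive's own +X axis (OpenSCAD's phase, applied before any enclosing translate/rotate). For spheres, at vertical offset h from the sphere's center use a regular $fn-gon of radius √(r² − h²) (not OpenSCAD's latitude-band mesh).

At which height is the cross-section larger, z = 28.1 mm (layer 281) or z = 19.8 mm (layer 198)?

layer 198 (z = 19.8 mm)

Layer 281 (z = 28.1): the sphere does not reach this height (|z−center|=17.600 > r=10.5); the cube at (5, 4) is present — its section is the full 8.5×5 rectangle (area 42.50 mm²); Merging all regions: only the 8.5×5 cube at (5, 4) is present, so the union is just that shape — area = 42.50 mm²; (whole slice rotated 75° about Z — lengths, areas and connectivity unchanged). So its area = 42.50 mm². Layer 198 (z = 19.8): the r=10.5 sphere contributes a regular 32-gon of circumradius √(10.5²−9.3²) = 4.874 (area = (32/2)·4.874²·sin(360°/32) = 74.17 mm²); the cube at (5, 4) is present — its section is the full 8.5×5 rectangle (area 42.50 mm²); Combining (union): the 2 present regions are separate (no shared area or edge), so areas and boundary lengths simply add and each stays a separate island — area = 116.67 mm²; (rotated 75° about Z; rotation is an isometry so areas/perimeters/island counts are preserved). So its area = 116.67 mm². Layer 198 is larger (116.67 vs 42.50 mm²).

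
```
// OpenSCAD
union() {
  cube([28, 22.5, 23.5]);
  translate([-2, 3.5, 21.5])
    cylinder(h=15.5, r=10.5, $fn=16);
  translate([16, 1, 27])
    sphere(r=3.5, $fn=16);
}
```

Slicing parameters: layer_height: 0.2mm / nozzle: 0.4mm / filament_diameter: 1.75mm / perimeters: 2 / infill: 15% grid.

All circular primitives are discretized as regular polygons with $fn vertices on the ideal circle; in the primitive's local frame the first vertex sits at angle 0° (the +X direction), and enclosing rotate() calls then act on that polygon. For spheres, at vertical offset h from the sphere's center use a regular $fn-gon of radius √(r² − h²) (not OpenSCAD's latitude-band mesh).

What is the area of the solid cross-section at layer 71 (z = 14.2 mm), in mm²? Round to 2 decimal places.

At z = 14.2 mm: the cube (footprint 28×22.5) is included at this height (area 630.00 mm²); the cylinder at (-2, 3.5) is not intersected at this z (z outside [21.5, 37]); the sphere at (16, 1) does not reach this height (|z−center|=12.800 > r=3.5); Taking the union: only the 28×22.5 cube is present, so the union is just that shape — area = 630.00 mm². Overall, the cross-section is a single solid region. Net area = 630.00 mm².

630.00 mm²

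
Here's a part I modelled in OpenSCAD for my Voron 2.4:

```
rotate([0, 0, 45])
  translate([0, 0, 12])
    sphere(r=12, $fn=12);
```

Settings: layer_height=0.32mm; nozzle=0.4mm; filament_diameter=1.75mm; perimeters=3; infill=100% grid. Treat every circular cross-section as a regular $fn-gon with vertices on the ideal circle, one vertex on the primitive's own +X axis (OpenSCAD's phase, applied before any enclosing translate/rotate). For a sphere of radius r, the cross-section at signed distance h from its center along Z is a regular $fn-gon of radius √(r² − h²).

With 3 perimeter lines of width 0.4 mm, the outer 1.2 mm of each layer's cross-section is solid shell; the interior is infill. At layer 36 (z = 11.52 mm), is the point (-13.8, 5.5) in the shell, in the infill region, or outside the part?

At z = 11.52 mm: the r=12 sphere contributes a regular 12-gon of circumradius √(12²−0.48²) = 11.990; (rotated 45° about Z; rotation is an isometry so areas/perimeters/island counts are preserved). Overall, the cross-section is a single solid region. Undo the 45° rotation: the query point maps to (-5.869, 13.647) in the un-rotated model frame. The nearest boundary edge runs (0.00, 11.99)→(-6.00, 10.38); distance from the point to it = 3.12 mm. The point is not inside any of the regions above, so it lies outside the cross-section (3.12 mm from the nearest boundary).

outside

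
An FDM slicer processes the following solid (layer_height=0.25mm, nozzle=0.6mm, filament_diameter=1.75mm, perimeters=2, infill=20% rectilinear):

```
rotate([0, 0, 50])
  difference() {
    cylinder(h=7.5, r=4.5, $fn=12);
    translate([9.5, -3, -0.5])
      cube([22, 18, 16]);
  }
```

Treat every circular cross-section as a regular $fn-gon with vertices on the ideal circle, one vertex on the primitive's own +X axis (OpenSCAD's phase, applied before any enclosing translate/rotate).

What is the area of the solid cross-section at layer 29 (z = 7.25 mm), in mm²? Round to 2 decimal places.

At z = 7.25 mm: the cylinder: section is a regular 12-gon, circumradius r=4.5 (area = (12/2)·4.500²·sin(360°/12) = 60.75 mm²); the cube at (9.5, -3) is present — its section is the full 22×18 rectangle (area 396.00 mm²); Subtracting the remaining from the first: starting from the r=4.5 cylinder (60.75 mm²), the 22×18 cube at (9.5, -3) misses the remaining region (no effect) — area = 60.75 mm²; (whole slice rotated 50° about Z — lengths, areas and connectivity unchanged). Overall, the cross-section is a single solid region. Net area = 60.75 mm².

60.75 mm²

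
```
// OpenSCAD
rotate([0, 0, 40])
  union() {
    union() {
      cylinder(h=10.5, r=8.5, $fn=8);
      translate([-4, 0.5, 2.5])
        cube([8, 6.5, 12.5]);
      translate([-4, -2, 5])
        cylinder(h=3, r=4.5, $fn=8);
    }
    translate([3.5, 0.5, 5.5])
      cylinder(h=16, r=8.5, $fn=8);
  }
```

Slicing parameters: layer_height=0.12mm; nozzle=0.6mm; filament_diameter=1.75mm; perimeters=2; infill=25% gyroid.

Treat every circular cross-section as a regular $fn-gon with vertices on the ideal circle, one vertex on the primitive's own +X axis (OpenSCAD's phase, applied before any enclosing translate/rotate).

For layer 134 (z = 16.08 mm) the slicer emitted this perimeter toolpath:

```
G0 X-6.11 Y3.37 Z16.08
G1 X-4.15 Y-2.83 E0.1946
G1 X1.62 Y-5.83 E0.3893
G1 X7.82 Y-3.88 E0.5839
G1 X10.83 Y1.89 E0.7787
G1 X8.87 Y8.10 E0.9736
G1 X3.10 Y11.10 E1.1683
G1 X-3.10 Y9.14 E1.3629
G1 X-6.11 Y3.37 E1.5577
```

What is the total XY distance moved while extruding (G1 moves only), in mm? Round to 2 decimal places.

52.04 mm

Sum the Euclidean lengths of each G1 segment: total = 52.04 mm.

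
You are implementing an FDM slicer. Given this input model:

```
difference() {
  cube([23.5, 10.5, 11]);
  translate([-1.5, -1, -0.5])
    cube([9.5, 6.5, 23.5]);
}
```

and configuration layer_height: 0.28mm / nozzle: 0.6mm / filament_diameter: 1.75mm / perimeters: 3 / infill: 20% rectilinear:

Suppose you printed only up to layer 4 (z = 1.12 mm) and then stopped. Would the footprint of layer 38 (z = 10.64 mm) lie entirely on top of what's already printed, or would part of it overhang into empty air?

entirely on top

Compare the two slices. At z = 1.12: the cube (footprint 23.5×10.5) is included at this height (area 246.75 mm²); the cube at (-1.5, -1) (footprint 9.5×6.5) is included at this height (area 61.75 mm²); Taking the first minus the rest: starting from the 23.5×10.5 cube (246.75 mm²), the 9.5×6.5 cube at (-1.5, -1) partially overlaps it — only the 44.00 mm² overlap (of its 61.75 mm²) is removed, clipping the outline — area = 202.75 mm². At z = 10.64: the cube is present — its section is the full 23.5×10.5 rectangle (area 246.75 mm²); the cube at (-1.5, -1) is present — its section is the full 9.5×6.5 rectangle (area 61.75 mm²); After the difference (first − rest): starting from the 23.5×10.5 cube (246.75 mm²), the 9.5×6.5 cube at (-1.5, -1) partially overlaps it — only the 44.00 mm² overlap (of its 61.75 mm²) is removed, clipping the outline — area = 202.75 mm². Checking containment: the cross-section at z = 10.64 is a subset of the cross-section at z = 1.12.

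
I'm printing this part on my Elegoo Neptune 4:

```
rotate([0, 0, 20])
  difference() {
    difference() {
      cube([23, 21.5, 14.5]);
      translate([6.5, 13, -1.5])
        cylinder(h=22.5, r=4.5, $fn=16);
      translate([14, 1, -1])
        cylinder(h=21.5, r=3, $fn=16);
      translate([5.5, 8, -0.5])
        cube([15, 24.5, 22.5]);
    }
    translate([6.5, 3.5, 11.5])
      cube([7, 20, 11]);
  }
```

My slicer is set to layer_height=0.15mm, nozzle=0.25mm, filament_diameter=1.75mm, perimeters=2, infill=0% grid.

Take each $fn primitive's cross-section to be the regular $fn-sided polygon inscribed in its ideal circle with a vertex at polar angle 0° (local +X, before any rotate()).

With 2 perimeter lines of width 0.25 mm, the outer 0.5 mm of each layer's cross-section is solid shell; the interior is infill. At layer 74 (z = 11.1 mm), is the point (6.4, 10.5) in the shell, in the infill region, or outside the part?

At z = 11.1 mm: the 23×21.5 cube contributes its full rectangle; the cylinder at (6.5, 13): section is a regular 16-gon, circumradius r=4.5; the r=3 cylinder at (14, 1) gives a regular 16-gon of circumradius 3 (constant along its height); the 15×24.5 cube at (5.5, 8) contributes its full rectangle; After the difference (first − rest): starting from the 23×21.5 cube, the r=4.5 cylinder at (6.5, 13) lies wholly inside it (removes its full 61.99 mm² and its 28.09 mm outline becomes a hole wall); the r=3 cylinder at (14, 1) partially overlaps it — only the 19.58 mm² overlap (of its 27.55 mm²) is removed, clipping the outline; the 15×24.5 cube at (5.5, 8) partially overlaps it — only the 162.70 mm² overlap (of its 367.50 mm²) is removed, clipping the outline — 1 connected region; the cube at (6.5, 3.5) is not intersected at this z (z outside [11.5, 22.5]); Taking the first minus the rest: none of the subtracted shapes is present at this height, so that combined region is unchanged — 1 connected region; (whole slice rotated 20° about Z — lengths, areas and connectivity unchanged). Overall, the cross-section is a single solid region. Undo the 20° rotation: the query point maps to (9.605, 7.678) in the un-rotated model frame. The nearest boundary edge runs (5.50, 8.00)→(20.50, 8.00); distance from the point to it = 0.32 mm. The point is inside the cross-section, 0.32 mm from the nearest boundary — within the 0.5 mm shell band (2 × 0.25).

shell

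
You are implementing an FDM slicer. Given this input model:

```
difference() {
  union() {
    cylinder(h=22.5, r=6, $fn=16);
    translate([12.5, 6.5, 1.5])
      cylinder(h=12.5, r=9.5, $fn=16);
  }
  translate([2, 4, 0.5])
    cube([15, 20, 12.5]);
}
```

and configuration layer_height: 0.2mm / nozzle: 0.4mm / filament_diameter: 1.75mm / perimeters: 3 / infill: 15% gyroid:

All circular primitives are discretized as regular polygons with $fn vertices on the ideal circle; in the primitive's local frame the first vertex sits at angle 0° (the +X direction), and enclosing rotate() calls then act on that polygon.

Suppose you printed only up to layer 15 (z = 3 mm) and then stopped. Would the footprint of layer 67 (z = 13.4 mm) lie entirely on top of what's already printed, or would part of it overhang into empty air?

part overhangs

Compare the two slices. At z = 3: the r=6 cylinder contributes a regular 16-gon of circumradius 6 (area = (16/2)·6.000²·sin(360°/16) = 110.21 mm²); the r=9.5 cylinder at (12.5, 6.5) gives a regular 16-gon of circumradius 9.5 (constant along its height) (area = (16/2)·9.500²·sin(360°/16) = 276.30 mm²); Taking the union: the regions partially overlap — summed areas 386.51 mm² minus the doubly-counted overlap 4.74 mm² gives 381.77 mm² — area = 381.77 mm²; the cube at (2, 4) (footprint 15×20) is included at this height (area 300.00 mm²); After the difference (first − rest): starting from that combined region (381.77 mm²), the 15×20 cube at (2, 4) partially overlaps it — only the 145.79 mm² overlap (of its 300.00 mm²) is removed, clipping the outline — area = 235.98 mm². At z = 13.4: the cylinder: section is a regular 16-gon, circumradius r=6 (area = (16/2)·6.000²·sin(360°/16) = 110.21 mm²); the r=9.5 cylinder at (12.5, 6.5) contributes a regular 16-gon of circumradius 9.5 (area = (16/2)·9.500²·sin(360°/16) = 276.30 mm²); Merging all regions: the regions partially overlap — summed areas 386.51 mm² minus the doubly-counted overlap 4.74 mm² gives 381.77 mm² — area = 381.77 mm²; the cube at (2, 4) is absent (z outside [0.5, 13]); After the difference (first − rest): none of the subtracted shapes is present at this height, so that combined region is unchanged — area = 381.77 mm². Checking containment: at z = 13.4 the cross-section extends beyond the z = 3 cross-section by about 145.79 mm².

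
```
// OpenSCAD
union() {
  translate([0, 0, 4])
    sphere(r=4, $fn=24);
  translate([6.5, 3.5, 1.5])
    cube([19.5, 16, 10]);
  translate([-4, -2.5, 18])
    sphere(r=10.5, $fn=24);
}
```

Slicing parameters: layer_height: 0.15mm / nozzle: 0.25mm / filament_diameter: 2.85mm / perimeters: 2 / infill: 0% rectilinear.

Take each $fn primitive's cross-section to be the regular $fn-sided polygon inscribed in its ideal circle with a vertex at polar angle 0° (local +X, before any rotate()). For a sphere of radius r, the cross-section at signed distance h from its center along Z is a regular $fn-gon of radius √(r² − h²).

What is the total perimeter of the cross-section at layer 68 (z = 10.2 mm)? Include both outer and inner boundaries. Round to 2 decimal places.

115.04 mm

At z = 10.2 mm: the sphere does not reach this height (|z−center|=6.200 > r=4); the cube at (6.5, 3.5) is present — its section is the full 19.5×16 rectangle (perimeter 71.00 mm); the r=10.5 sphere at (-4, -2.5) contributes a regular 24-gon of circumradius √(10.5²−7.8²) = 7.029 (perimeter = 2·24·7.029·sin(180°/24) = 44.04 mm); Taking the union: the 2 present regions are separate (no shared area or edge), so areas and boundary lengths simply add and each stays a separate island — boundary = 115.04 mm. Overall, the cross-section has 2 separate islands. Total boundary length (outer) = 115.04 mm.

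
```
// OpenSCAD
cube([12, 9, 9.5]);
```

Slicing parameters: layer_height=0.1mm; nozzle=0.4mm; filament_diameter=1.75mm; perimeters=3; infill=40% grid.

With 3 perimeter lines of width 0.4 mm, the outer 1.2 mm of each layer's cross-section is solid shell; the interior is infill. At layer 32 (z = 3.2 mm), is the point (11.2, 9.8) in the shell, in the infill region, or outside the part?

At z = 3.2 mm: the cube (footprint 12×9) is included at this height. Overall, the cross-section is a single solid region. The nearest boundary edge runs (12.00, 9.00)→(0.00, 9.00); distance from the point to it = 0.80 mm. The point is not inside any of the regions above, so it lies outside the cross-section (0.80 mm from the nearest boundary).

outside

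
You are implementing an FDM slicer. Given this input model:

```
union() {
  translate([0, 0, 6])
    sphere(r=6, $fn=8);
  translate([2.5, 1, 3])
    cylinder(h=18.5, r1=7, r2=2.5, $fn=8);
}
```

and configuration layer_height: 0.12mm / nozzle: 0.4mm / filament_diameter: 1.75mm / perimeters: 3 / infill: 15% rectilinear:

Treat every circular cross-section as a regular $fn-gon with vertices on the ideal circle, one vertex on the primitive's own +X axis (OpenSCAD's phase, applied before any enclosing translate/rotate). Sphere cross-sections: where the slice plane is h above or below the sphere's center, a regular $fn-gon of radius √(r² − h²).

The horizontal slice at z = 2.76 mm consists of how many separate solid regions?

At z = 2.76 mm: the r=6 sphere contributes a regular 8-gon of circumradius √(6²−3.24²) = 5.050; the cone at (2.5, 1) is absent (z outside [3, 21.5]); Taking the union: only the r=6 sphere is present, so the union is just that shape — 1 connected region. The result has 1 disconnected region.

1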